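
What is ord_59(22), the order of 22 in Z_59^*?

29

The order of 22 must divide p − 1 = 58 = 2 · 29.
Divisors: 1, 2, 29, 58.
Check each in increasing order: 22^1 ≡ 22;  22^2 ≡ 12;  22^29 ≡ 1.
Smallest exponent giving 1 is 29.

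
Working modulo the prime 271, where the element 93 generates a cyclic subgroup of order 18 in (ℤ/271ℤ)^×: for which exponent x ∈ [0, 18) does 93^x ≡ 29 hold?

3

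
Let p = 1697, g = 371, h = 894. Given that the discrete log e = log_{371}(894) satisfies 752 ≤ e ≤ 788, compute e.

752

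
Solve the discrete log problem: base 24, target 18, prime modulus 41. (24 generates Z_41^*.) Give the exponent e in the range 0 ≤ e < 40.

Successive powers of 24 modulo 41:
  24^0=1  24^1=24  24^2=2  24^3=7  24^4=4  24^5=14
  24^6=8  24^7=28  24^8=16  24^9=15  24^10=32  24^11=30
  24^12=23  24^13=19  24^14=5  24^15=38  24^16=10  24^17=35
  24^18=20  24^19=29  24^20=40  24^21=17  24^22=39  24^23=34
  24^24=37  24^25=27  24^26=33  24^27=13  24^28=25  24^29=26
  24^30=9  24^31=11  24^32=18
So 24^32 ≡ 18 (mod 41), giving e = 32.

32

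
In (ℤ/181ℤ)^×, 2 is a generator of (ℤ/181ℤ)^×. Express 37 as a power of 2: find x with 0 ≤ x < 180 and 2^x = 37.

26

Baby-step giant-step with m = ceil(sqrt(180)) = 14.
Baby table (2^j mod 181 for j=0..13):
  0:1  1:2  2:4  3:8  4:16  5:32  6:64  7:128
  8:75  9:150  10:119  11:57  12:114  13:47
Giant step factor: 2^(-14) ≡ 52 (mod 181).
Scan 37·52^i mod 181 for i = 0, 1, …:
  i=0: 37   i=1: 114
Match at i=1, j=12: x = 1·14 + 12 = 26.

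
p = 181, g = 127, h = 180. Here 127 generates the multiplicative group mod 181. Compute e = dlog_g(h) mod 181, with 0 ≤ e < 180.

90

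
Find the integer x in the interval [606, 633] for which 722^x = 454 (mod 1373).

Compute 722^606 mod 1373 = 631, then multiply by 722 repeatedly:
  722^606=631  722^607=1119  722^608=594  722^609=492  722^610=990
  722^611=820  722^612=277  722^613=909  722^614=4  722^615=142
  722^616=922  722^617=1152  722^618=1079  722^619=547  722^620=883
  722^621=454
Found 454 at exponent 621.

621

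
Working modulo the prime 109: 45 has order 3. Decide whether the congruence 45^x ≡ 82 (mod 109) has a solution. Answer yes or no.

no

82 ∈ ⟨45⟩ iff 82^3 ≡ 1 (mod 109), since |⟨45⟩| = 3.
82^3 mod 109 = 46.
Since 46 ≠ 1, 82 does not lie in the subgroup.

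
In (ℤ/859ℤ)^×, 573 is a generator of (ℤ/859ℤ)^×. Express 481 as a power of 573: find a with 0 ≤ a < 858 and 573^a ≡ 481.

Baby-step giant-step with m = ceil(sqrt(858)) = 30.
Baby table (573^j mod 859 for j=0..29):
  0:1  1:573  2:191  3:350  4:403  5:707  6:522  7:174
  8:58  9:592  10:770  11:543  12:181  13:633  14:211  15:643
  16:787  17:835  18:851  19:570  20:190  21:636  22:212  23:357
  24:119  25:326  26:395  27:418  28:712  29:810
Giant step factor: 573^(-30) ≡ 35 (mod 859).
Scan 481·35^i mod 859 for i = 0, 1, …:
  i=0: 481   i=1: 514   i=2: 810
Match at i=2, j=29: a = 2·30 + 29 = 89.

89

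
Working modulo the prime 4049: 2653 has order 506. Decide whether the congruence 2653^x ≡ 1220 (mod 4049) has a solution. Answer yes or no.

1220 ∈ ⟨2653⟩ iff 1220^506 ≡ 1 (mod 4049), since |⟨2653⟩| = 506.
1220^506 mod 4049 = 665.
Since 665 ≠ 1, 1220 does not lie in the subgroup.

no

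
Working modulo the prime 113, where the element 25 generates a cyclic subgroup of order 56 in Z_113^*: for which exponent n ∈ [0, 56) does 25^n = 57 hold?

6

Successive powers of 25 modulo 113:
  25^0=1  25^1=25  25^2=60  25^3=31  25^4=97  25^5=52
  25^6=57
So 25^6 ≡ 57 (mod 113), giving n = 6.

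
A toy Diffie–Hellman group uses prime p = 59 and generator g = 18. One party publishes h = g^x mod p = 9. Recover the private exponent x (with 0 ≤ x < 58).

32

Baby-step giant-step with m = ceil(sqrt(58)) = 8.
Baby table (18^j mod 59 for j=0..7):
  0:1  1:18  2:29  3:50  4:15  5:34  6:22  7:42
Giant step factor: 18^(-8) ≡ 16 (mod 59).
Scan 9·16^i mod 59 for i = 0, 1, …:
  i=0: 9   i=1: 26   i=2: 3   i=3: 48
  i=4: 1
Match at i=4, j=0: x = 4·8 + 0 = 32.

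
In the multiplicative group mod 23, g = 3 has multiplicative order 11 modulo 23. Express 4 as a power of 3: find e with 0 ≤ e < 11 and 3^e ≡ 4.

3

Successive powers of 3 modulo 23:
  3^0=1  3^1=3  3^2=9  3^3=4
So 3^3 ≡ 4 (mod 23), giving e = 3.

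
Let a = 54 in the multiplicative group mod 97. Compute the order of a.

24

The order of 54 must divide p − 1 = 96 = 2^5 · 3.
Divisors: 1, 2, 3, 4, 6, 8, 12, 16, 24, 32, 48, 96.
Check each in increasing order: 54^1 ≡ 54;  54^2 ≡ 6;  54^3 ≡ 33;  54^4 ≡ 36;  54^6 ≡ 22;  54^8 ≡ 35;  54^12 ≡ 96;  54^16 ≡ 61;  54^24 ≡ 1.
Smallest exponent giving 1 is 24.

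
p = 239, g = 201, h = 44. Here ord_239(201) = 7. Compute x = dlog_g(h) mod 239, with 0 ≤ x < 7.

6

Successive powers of 201 modulo 239:
  201^0=1  201^1=201  201^2=10  201^3=98  201^4=100  201^5=24
  201^6=44
So 201^6 ≡ 44 (mod 239), giving x = 6.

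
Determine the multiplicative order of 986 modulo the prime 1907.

The order of 986 must divide p − 1 = 1906 = 2 · 953.
Divisors: 1, 2, 953, 1906.
Check each in increasing order: 986^1 ≡ 986;  986^2 ≡ 1533;  986^953 ≡ 1.
Smallest exponent giving 1 is 953.

953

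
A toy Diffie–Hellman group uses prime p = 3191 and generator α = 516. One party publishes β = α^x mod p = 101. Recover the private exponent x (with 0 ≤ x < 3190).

835

Baby-step giant-step with m = ceil(sqrt(3190)) = 57.
Baby table (516^j mod 3191 for j=0..56):
  0:1  1:516  2:1403  3:2782  4:2753  5:553  6:1349  7:446
  8:384  9:302  10:2664  11:2494  12:931  13:1746  14:1074  15:2141
  16:670  17:1092  18:1856  19:396  20:112  21:354  22:777  23:2057
  24:2000  25:1307  26:1111  27:2087  28:1525  29:1914  30:1605  31:1711
  32:2160  33:901  34:2221  35:467  36:1647  37:1046  38:457  39:2869
  40:2971  41:1356  42:867  43:632  44:630  45:2789  46:3174  47:801
  48:1677  49:571  50:1064  51:172  52:2595  53:1991  54:3045  55:1248
  56:2577
Giant step factor: 516^(-57) ≡ 2497 (mod 3191).
Scan 101·2497^i mod 3191 for i = 0, 1, …:
  i=0: 101   i=1: 108   i=2: 1632   i=3: 197
  i=4: 495   i=5: 1098   i=6: 637   i=7: 1471
  i=8: 246   i=9: 1590     …   i=13: 210
  i=14: 1046
Match at i=14, j=37: x = 14·57 + 37 = 835.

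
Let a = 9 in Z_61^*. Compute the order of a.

5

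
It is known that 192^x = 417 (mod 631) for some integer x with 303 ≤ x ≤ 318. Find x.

307

Compute 192^303 mod 631 = 343, then multiply by 192 repeatedly:
  192^303=343  192^304=232  192^305=374  192^306=505  192^307=417
Found 417 at exponent 307.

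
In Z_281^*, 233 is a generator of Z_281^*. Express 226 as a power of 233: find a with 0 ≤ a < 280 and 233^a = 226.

Baby-step giant-step with m = ceil(sqrt(280)) = 17.
Baby table (233^j mod 281 for j=0..16):
  0:1  1:233  2:56  3:122  4:45  5:88  6:272  7:151
  8:58  9:26  10:157  11:51  12:81  13:46  14:40  15:47
  16:273
Giant step factor: 233^(-17) ≡ 251 (mod 281).
Scan 226·251^i mod 281 for i = 0, 1, …:
  i=0: 226   i=1: 245   i=2: 237   i=3: 196
  i=4: 21   i=5: 213   i=6: 73   i=7: 58
Match at i=7, j=8: a = 7·17 + 8 = 127.

127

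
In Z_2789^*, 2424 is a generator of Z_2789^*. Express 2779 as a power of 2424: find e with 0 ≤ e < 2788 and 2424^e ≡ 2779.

Baby-step giant-step with m = ceil(sqrt(2788)) = 53.
Baby table (2424^j mod 2789 for j=0..52):
  0:1  1:2424  2:2142  3:1879  4:259  5:291  6:2556  7:1375
  8:145  9:66  10:1011  11:1922  12:1298  13:360  14:2472  15:1356
  16:1502  17:1203  18:1567  19:2579  20:1347  21:1998  22:1448  23:1390
  24:248  25:1517  26:1306  27:229  28:85  29:2443  30:785  31:742
  32:2492  33:2423  34:2507  35:2526  36:1169  37:32  38:2265  39:1608
  40:1559  41:2710  42:945  43:911  44:2165  45:1851  46:2112  47:1673
  48:146  49:2490  50:364  51:1012  52:1557
Giant step factor: 2424^(-53) ≡ 1598 (mod 2789).
Scan 2779·1598^i mod 2789 for i = 0, 1, …:
  i=0: 2779   i=1: 754   i=2: 44   i=3: 587
  i=4: 922   i=5: 764   i=6: 2079   i=7: 543
  i=8: 335   i=9: 2631     …   i=19: 1254
  i=20: 1390
Match at i=20, j=23: e = 20·53 + 23 = 1083.

1083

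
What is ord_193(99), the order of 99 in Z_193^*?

64

The order of 99 must divide p − 1 = 192 = 2^6 · 3.
Divisors: 1, 2, 3, 4, 6, 8, 12, 16, 24, 32, 48, 64, 96, 192.
Check each in increasing order: 99^1 ≡ 99;  99^2 ≡ 151;  99^3 ≡ 88;  99^4 ≡ 27;  99^6 ≡ 24;  99^8 ≡ 150;  99^12 ≡ 190;  99^16 ≡ 112;  99^24 ≡ 9;  99^32 ≡ 192;  99^48 ≡ 81;  99^64 ≡ 1.
Smallest exponent giving 1 is 64.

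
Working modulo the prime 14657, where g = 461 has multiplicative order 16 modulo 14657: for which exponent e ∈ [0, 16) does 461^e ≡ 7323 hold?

2

Successive powers of 461 modulo 14657:
  461^0=1  461^1=461  461^2=7323
So 461^2 ≡ 7323 (mod 14657), giving e = 2.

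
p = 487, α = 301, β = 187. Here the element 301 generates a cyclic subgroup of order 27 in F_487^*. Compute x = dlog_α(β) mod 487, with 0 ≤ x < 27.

24

Successive powers of 301 modulo 487:
  301^0=1  301^1=301  301^2=19  301^3=362  301^4=361  301^5=60
  301^6=41  301^7=166  301^8=292  301^9=232  301^10=191  301^11=25
  301^12=220  301^13=475  301^14=284  301^15=259  301^16=39  301^17=51
  301^18=254  301^19=482  301^20=443  301^21=392  301^22=138  301^23=143
  301^24=187
So 301^24 ≡ 187 (mod 487), giving x = 24.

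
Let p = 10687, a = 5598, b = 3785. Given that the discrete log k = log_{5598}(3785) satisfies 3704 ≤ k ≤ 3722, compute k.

3715

Compute 5598^3704 mod 10687 = 7465, then multiply by 5598 repeatedly:
  5598^3704=7465  5598^3705=2900  5598^3706=647  5598^3707=9700  5598^3708=10640
  5598^3709=4069  5598^3710=4265  5598^3711=712  5598^3712=10212  5598^3713=2013
  5598^3714=4676  5598^3715=3785
Found 3785 at exponent 3715.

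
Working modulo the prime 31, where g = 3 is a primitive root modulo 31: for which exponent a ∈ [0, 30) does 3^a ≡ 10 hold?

14

Successive powers of 3 modulo 31:
  3^0=1  3^1=3  3^2=9  3^3=27  3^4=19  3^5=26
  3^6=16  3^7=17  3^8=20  3^9=29  3^10=25  3^11=13
  3^12=8  3^13=24  3^14=10
So 3^14 ≡ 10 (mod 31), giving a = 14.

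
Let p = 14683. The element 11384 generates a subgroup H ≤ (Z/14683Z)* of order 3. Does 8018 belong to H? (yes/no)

⟨11384⟩ has order 3; its elements mod 14683 are {1, 3298, 11384}.
8018 is not in this set.

no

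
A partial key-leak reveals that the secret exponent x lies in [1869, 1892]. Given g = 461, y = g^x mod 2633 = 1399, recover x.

Compute 461^1869 mod 2633 = 2490, then multiply by 461 repeatedly:
  461^1869=2490  461^1870=2535  461^1871=2216  461^1872=2605  461^1873=257
  461^1874=2625  461^1875=1578  461^1876=750  461^1877=827  461^1878=2095
  461^1879=2117  461^1880=1727  461^1881=981  461^1882=1998  461^1883=2161
  461^1884=947  461^1885=2122  461^1886=1399
Found 1399 at exponent 1886.

1886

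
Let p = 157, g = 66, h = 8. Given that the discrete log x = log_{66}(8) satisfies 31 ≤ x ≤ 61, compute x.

57

Compute 66^31 mod 157 = 104, then multiply by 66 repeatedly:
  66^31=104  66^32=113  66^33=79  66^34=33  66^35=137
  66^36=93  66^37=15  66^38=48  66^39=28  66^40=121
  66^41=136  66^42=27  66^43=55  66^44=19  66^45=155
  66^46=25  66^47=80  66^48=99  66^49=97  66^50=122
  66^51=45  66^52=144  66^53=84  66^54=49  66^55=94
  66^56=81  66^57=8
Found 8 at exponent 57.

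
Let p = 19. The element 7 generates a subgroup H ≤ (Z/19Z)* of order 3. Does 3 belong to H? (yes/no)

no

⟨7⟩ has order 3; its elements mod 19 are {1, 7, 11}.
3 is not in this set.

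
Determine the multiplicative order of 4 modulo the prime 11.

5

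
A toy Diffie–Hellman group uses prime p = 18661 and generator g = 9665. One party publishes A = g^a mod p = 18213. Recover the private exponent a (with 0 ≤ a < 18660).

Baby-step giant-step with m = ceil(sqrt(18660)) = 137.
Baby table (9665^j mod 18661 for j=0..136):
  0:1  1:9665  2:13920  3:9651  4:9237  5:1381  6:4750  7:2690
  8:4077  9:10834  10:3739  11:9739  12:1351  13:13376  14:14293  15:13123
  16:13639  17:18292  18:16527  19:13956  20:3032  21:6510  22:12919  23:1384
  24:15084  25:7128  26:14369  27:1223  28:7882  29:5328  30:9421  31:6946
  32:9473  33:5679  34:5534  35:3684  36:672  37:852  38:5079  39:10105
  40:11812  41:13643  42:969  43:16224  44:15238  45:2658  46:12034  47:13258
  48:12144  49:12731  50:13142  51:10664  52:2857  53:13286  54:2849  55:10610
  56:3455  57:8046  58:4203  59:15659  60:3525  61:12800  62:8231  63:772
  64:15641  65:16165  66:4833  67:2462  68:2455  69:9444  70:5309  71:12396
  72:3720  73:12714  74:16786  75:16617  76:6739  77:5545  78:16694  79:4504
  80:13708  81:13381  82:6635  83:8079  84:5911  85:8494  86:4771  87:384
  88:16482  89:8234  90:11106  91:1418  92:7796  93:13883  94:6605  95:16705
  96:17514  97:17540  98:7576  99:14937  100:4609  101:2178  102:762  103:12296
  104:7592  105:1628  106:3397  107:7306  108:17927  109:15731  110:8948  111:7346
  112:12646  113:12701  114:3107  115:3606  116:11903  117:16091  118:17402  119:17398
  120:16060  121:16363  122:15081  123:15455  124:9931  125:9592  126:17493  127:1185
  128:13832  129:17537  130:15903  131:10499  132:12978  133:11789  134:15280  135:16707
  136:18183
Giant step factor: 9665^(-137) ≡ 13323 (mod 18661).
Scan 18213·13323^i mod 18661 for i = 0, 1, …:
  i=0: 18213   i=1: 2816   i=2: 8958   i=3: 10339
  i=4: 9656   i=5: 16615   i=6: 4863   i=7: 17418
  i=8: 10479   i=9: 8776     …   i=23: 6663
  i=24: 772
Match at i=24, j=63: a = 24·137 + 63 = 3351.

3351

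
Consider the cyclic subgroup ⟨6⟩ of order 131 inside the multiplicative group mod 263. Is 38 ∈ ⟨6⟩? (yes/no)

38 ∈ ⟨6⟩ iff 38^131 ≡ 1 (mod 263), since |⟨6⟩| = 131.
38^131 mod 263 = 262.
Since 262 ≠ 1, 38 does not lie in the subgroup.

no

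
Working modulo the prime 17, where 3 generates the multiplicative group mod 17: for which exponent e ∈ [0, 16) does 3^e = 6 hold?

15

Successive powers of 3 modulo 17:
  3^0=1  3^1=3  3^2=9  3^3=10  3^4=13  3^5=5
  3^6=15  3^7=11  3^8=16  3^9=14  3^10=8  3^11=7
  3^12=4  3^13=12  3^14=2  3^15=6
So 3^15 ≡ 6 (mod 17), giving e = 15.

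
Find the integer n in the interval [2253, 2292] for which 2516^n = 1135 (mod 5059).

Compute 2516^2253 mod 5059 = 1651, then multiply by 2516 repeatedly:
  2516^2253=1651  2516^2254=477  2516^2255=1149  2516^2256=2195  2516^2257=3251
  2516^2258=4172  2516^2259=4386  2516^2260=1497  2516^2261=2556  2516^2262=907
  2516^2263=403  2516^2264=2148  2516^2265=1356  2516^2266=1930  2516^2267=4299
  2516^2268=142  2516^2269=3142  2516^2270=3114  2516^2271=3492  2516^2272=3448
  2516^2273=4042  2516^2274=1082  2516^2275=570  2516^2276=2423  2516^2277=173
  2516^2278=194  2516^2279=2440  2516^2280=2473  2516^2281=4557  2516^2282=1718
  2516^2283=2102  2516^2284=1977  2516^2285=1135
Found 1135 at exponent 2285.

2285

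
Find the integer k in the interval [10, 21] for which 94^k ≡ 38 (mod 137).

16

Compute 94^10 mod 137 = 107, then multiply by 94 repeatedly:
  94^10=107  94^11=57  94^12=15  94^13=40  94^14=61
  94^15=117  94^16=38
Found 38 at exponent 16.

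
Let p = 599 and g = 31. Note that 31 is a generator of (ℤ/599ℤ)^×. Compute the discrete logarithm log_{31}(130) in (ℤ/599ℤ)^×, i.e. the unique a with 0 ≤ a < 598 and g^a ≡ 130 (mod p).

550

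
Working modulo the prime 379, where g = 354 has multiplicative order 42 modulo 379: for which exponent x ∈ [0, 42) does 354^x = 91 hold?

20

Successive powers of 354 modulo 379:
  354^0=1  354^1=354  354^2=246  354^3=293  354^4=255  354^5=68
  354^6=195  354^7=52  354^8=216  354^9=285  354^10=76  354^11=374
  354^12=125  354^13=286  354^14=51  354^15=241  354^16=39  354^17=162
  354^18=119  354^19=57  354^20=91
So 354^20 ≡ 91 (mod 379), giving x = 20.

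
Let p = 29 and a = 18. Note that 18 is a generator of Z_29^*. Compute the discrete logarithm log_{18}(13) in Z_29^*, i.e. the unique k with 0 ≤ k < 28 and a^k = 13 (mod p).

22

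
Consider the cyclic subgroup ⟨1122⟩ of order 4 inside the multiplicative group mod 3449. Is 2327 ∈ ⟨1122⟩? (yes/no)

yes

⟨1122⟩ has order 4; its elements mod 3449 are {1, 1122, 2327, 3448}.
2327 is in this set.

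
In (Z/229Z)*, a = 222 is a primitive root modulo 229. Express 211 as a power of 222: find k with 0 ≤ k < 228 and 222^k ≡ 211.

19

Successive powers of 222 modulo 229:
  222^0=1  222^1=222  222^2=49  222^3=115  222^4=111  222^5=139
  222^6=172  222^7=170  222^8=184  222^9=86  222^10=85  222^11=92
  222^12=43  222^13=157  222^14=46  222^15=136  222^16=193  222^17=23
  222^18=68  222^19=211
So 222^19 ≡ 211 (mod 229), giving k = 19.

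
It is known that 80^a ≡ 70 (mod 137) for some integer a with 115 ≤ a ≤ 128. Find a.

Compute 80^115 mod 137 = 79, then multiply by 80 repeatedly:
  80^115=79  80^116=18  80^117=70
Found 70 at exponent 117.

117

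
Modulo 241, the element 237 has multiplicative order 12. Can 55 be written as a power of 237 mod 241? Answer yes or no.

⟨237⟩ has order 12; its elements mod 241 are {1, 4, 15, 16, 60, 64, 177, 181, 225, 226, 237, 240}.
55 is not in this set.

no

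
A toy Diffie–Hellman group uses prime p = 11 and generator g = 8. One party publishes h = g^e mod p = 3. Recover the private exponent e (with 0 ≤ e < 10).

Successive powers of 8 modulo 11:
  8^0=1  8^1=8  8^2=9  8^3=6  8^4=4  8^5=10
  8^6=3
So 8^6 ≡ 3 (mod 11), giving e = 6.

6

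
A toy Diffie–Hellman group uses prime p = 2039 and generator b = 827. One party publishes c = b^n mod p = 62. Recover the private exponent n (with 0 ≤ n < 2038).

1276

Baby-step giant-step with m = ceil(sqrt(2038)) = 46.
Baby table (827^j mod 2039 for j=0..45):
  0:1  1:827  2:864  3:878  4:222  5:84  6:142  7:1211
  8:348  9:297  10:939  11:1733  12:1813  13:686  14:480  15:1394
  16:803  17:1406  18:532  19:1579  20:873  21:165  22:1881  23:1869
  24:101  25:1967  26:1626  27:1001  28:2032  29:328  30:69  31:2010
  32:485  33:1451  34:1045  35:1718  36:1642  37:1999  38:1583  39:103
  40:1582  41:1315  42:718  43:437  44:496  45:353
Giant step factor: 827^(-46) ≡ 144 (mod 2039).
Scan 62·144^i mod 2039 for i = 0, 1, …:
  i=0: 62   i=1: 772   i=2: 1062   i=3: 3
  i=4: 432   i=5: 1038   i=6: 625   i=7: 284
  i=8: 116   i=9: 392     …   i=26: 871
  i=27: 1045
Match at i=27, j=34: n = 27·46 + 34 = 1276.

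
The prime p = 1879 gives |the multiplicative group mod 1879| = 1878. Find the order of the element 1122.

939

The order of 1122 must divide p − 1 = 1878 = 2 · 3 · 313.
Divisors: 1, 2, 3, 6, 313, 626, 939, 1878.
Check each in increasing order: 1122^1 ≡ 1122;  1122^2 ≡ 1833;  1122^3 ≡ 1000;  1122^6 ≡ 372;  1122^313 ≡ 488;  1122^626 ≡ 1390;  1122^939 ≡ 1.
Smallest exponent giving 1 is 939.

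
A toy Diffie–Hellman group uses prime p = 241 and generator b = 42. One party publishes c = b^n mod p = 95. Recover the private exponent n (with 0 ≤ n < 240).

211

Baby-step giant-step with m = ceil(sqrt(240)) = 16.
Baby table (42^j mod 241 for j=0..15):
  0:1  1:42  2:77  3:101  4:145  5:65  6:79  7:185
  8:58  9:26  10:128  11:74  12:216  13:155  14:3  15:126
Giant step factor: 42^(-16) ≡ 24 (mod 241).
Scan 95·24^i mod 241 for i = 0, 1, …:
  i=0: 95   i=1: 111   i=2: 13   i=3: 71
  i=4: 17   i=5: 167   i=6: 152   i=7: 33
  i=8: 69   i=9: 210   i=10: 220   i=11: 219
  i=12: 195   i=13: 101
Match at i=13, j=3: n = 13·16 + 3 = 211.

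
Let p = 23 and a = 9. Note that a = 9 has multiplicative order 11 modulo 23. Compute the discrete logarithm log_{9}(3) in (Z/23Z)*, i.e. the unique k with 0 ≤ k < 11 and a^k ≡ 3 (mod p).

6

Successive powers of 9 modulo 23:
  9^0=1  9^1=9  9^2=12  9^3=16  9^4=6  9^5=8
  9^6=3
So 9^6 ≡ 3 (mod 23), giving k = 6.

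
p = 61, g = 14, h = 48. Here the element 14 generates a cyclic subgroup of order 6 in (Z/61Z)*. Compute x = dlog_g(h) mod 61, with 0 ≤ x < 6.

5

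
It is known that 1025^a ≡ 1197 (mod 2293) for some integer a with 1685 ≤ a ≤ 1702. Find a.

1687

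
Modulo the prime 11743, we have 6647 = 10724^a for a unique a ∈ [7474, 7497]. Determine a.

Compute 10724^7474 mod 11743 = 5876, then multiply by 10724 repeatedly:
  10724^7474=5876  10724^7475=1286  10724^7476=4782  10724^7477=487  10724^7478=8696
  10724^7479=4741  10724^7480=7037  10724^7481=4270  10724^7482=5523  10724^7483=8703
  10724^7484=9351  10724^7485=6647
Found 6647 at exponent 7485.

7485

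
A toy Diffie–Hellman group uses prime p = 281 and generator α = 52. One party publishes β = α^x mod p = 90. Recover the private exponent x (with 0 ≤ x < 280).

Baby-step giant-step with m = ceil(sqrt(280)) = 17.
Baby table (52^j mod 281 for j=0..16):
  0:1  1:52  2:175  3:108  4:277  5:73  6:143  7:130
  8:16  9:270  10:271  11:42  12:217  13:44  14:40  15:113
  16:256
Giant step factor: 52^(-17) ≡ 91 (mod 281).
Scan 90·91^i mod 281 for i = 0, 1, …:
  i=0: 90   i=1: 41   i=2: 78   i=3: 73
Match at i=3, j=5: x = 3·17 + 5 = 56.

56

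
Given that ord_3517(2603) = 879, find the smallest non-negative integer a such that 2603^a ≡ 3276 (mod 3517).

Baby-step giant-step with m = ceil(sqrt(879)) = 30.
Baby table (2603^j mod 3517 for j=0..29):
  0:1  1:2603  2:1867  3:2824  4:342  5:425  6:1937  7:2150
  8:903  9:1153  10:1258  11:247  12:2847  13:422  14:1162  15:66
  16:2982  17:127  18:3500  19:1470  20:3431  21:1230  22:1220  23:3326
  24:2241  25:2137  26:2234  27:1501  28:3233  29:2835
Giant step factor: 2603^(-30) ≡ 1966 (mod 3517).
Scan 3276·1966^i mod 3517 for i = 0, 1, …:
  i=0: 3276   i=1: 989   i=2: 2990   i=3: 1433
  i=4: 161   i=5: 3513   i=6: 2687   i=7: 108
  i=8: 1308   i=9: 601   i=10: 3371   i=11: 1358
  i=12: 425
Match at i=12, j=5: a = 12·30 + 5 = 365.

365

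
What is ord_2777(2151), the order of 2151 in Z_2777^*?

The order of 2151 must divide p − 1 = 2776 = 2^3 · 347.
Divisors: 1, 2, 4, 8, 347, 694, 1388, 2776.
Check each in increasing order: 2151^1 ≡ 2151;  2151^2 ≡ 319;  2151^4 ≡ 1789;  2151^8 ≡ 1417;  2151^347 ≡ 224;  2151^694 ≡ 190;  2151^1388 ≡ 2776;  2151^2776 ≡ 1.
Smallest exponent giving 1 is 2776.

2776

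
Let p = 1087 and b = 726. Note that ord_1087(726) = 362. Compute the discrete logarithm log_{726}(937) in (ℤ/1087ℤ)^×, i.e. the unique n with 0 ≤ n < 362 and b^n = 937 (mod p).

48

Baby-step giant-step with m = ceil(sqrt(362)) = 20.
Baby table (726^j mod 1087 for j=0..19):
  0:1  1:726  2:968  3:566  4:30  5:40  6:778  7:675
  8:900  9:113  10:513  11:684  12:912  13:129  14:172  15:954
  16:185  17:609  18:812  19:358
Giant step factor: 726^(-20) ≡ 397 (mod 1087).
Scan 937·397^i mod 1087 for i = 0, 1, …:
  i=0: 937   i=1: 235   i=2: 900
Match at i=2, j=8: n = 2·20 + 8 = 48.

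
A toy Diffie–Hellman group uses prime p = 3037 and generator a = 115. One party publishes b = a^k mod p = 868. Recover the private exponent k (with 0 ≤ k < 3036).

580

Baby-step giant-step with m = ceil(sqrt(3036)) = 56.
Baby table (115^j mod 3037 for j=0..55):
  0:1  1:115  2:1077  3:2375  4:2832  5:721  6:916  7:2082
  8:2544  9:1008  10:514  11:1407  12:844  13:2913  14:925  15:80
  16:89  17:1124  18:1706  19:1822  20:3014  21:392  22:2562  23:41
  24:1678  25:1639  26:191  27:706  28:2228  29:1112  30:326  31:1046
  32:1847  33:2852  34:3021  35:1197  36:990  37:1481  38:243  39:612
  40:529  41:95  42:1814  43:2094  44:887  45:1784  46:1681  47:1984
  48:385  49:1757  50:1613  51:238  52:37  53:1218  54:368  55:2839
Giant step factor: 115^(-56) ≡ 810 (mod 3037).
Scan 868·810^i mod 3037 for i = 0, 1, …:
  i=0: 868   i=1: 1533   i=2: 2634   i=3: 1566
  i=4: 2031   i=5: 2093   i=6: 684   i=7: 1306
  i=8: 984   i=9: 1346   i=10: 3014
Match at i=10, j=20: k = 10·56 + 20 = 580.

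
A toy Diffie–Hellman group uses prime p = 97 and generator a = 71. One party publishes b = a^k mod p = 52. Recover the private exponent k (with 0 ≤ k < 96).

Baby-step giant-step with m = ceil(sqrt(96)) = 10.
Baby table (71^j mod 97 for j=0..9):
  0:1  1:71  2:94  3:78  4:9  5:57  6:70  7:23
  8:81  9:28
Giant step factor: 71^(-10) ≡ 95 (mod 97).
Scan 52·95^i mod 97 for i = 0, 1, …:
  i=0: 52   i=1: 90   i=2: 14   i=3: 69
  i=4: 56   i=5: 82   i=6: 30   i=7: 37
  i=8: 23
Match at i=8, j=7: k = 8·10 + 7 = 87.

87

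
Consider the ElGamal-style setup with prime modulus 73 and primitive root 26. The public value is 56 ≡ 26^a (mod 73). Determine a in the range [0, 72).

Baby-step giant-step with m = ceil(sqrt(72)) = 9.
Baby table (26^j mod 73 for j=0..8):
  0:1  1:26  2:19  3:56  4:69  5:42  6:70  7:68
  8:16
Giant step factor: 26^(-9) ≡ 63 (mod 73).
Scan 56·63^i mod 73 for i = 0, 1, …:
  i=0: 56
Match at i=0, j=3: a = 0·9 + 3 = 3.

3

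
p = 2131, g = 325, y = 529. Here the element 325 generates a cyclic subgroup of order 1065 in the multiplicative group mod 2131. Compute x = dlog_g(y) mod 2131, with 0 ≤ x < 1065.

390

Baby-step giant-step with m = ceil(sqrt(1065)) = 33.
Baby table (325^j mod 2131 for j=0..32):
  0:1  1:325  2:1206  3:1977  4:1094  5:1804  6:275  7:2004
  8:1345  9:270  10:379  11:1708  12:1040  13:1302  14:1212  15:1796
  16:1937  17:880  18:446  19:42  20:864  21:1639  22:2056  23:1197
  24:1183  25:895  26:1059  27:1084  28:685  29:1001  30:1413  31:1060
  32:1409
Giant step factor: 325^(-33) ≡ 808 (mod 2131).
Scan 529·808^i mod 2131 for i = 0, 1, …:
  i=0: 529   i=1: 1232   i=2: 279   i=3: 1677
  i=4: 1831   i=5: 534   i=6: 1010   i=7: 2038
  i=8: 1572   i=9: 100   i=10: 1953   i=11: 1084
Match at i=11, j=27: x = 11·33 + 27 = 390.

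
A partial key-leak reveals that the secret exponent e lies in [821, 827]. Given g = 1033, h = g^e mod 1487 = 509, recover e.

825

Compute 1033^821 mod 1487 = 427, then multiply by 1033 repeatedly:
  1033^821=427  1033^822=939  1033^823=463  1033^824=952  1033^825=509
Found 509 at exponent 825.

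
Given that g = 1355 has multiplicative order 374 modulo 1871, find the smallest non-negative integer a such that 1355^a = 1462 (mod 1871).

Baby-step giant-step with m = ceil(sqrt(374)) = 20.
Baby table (1355^j mod 1871 for j=0..19):
  0:1  1:1355  2:574  3:1305  4:180  5:670  6:415  7:1025
  8:593  9:856  10:1731  11:1142  12:93  13:658  14:994  15:1621
  16:1772  17:567  18:1175  19:1775
Giant step factor: 1355^(-20) ≡ 1028 (mod 1871).
Scan 1462·1028^i mod 1871 for i = 0, 1, …:
  i=0: 1462   i=1: 523   i=2: 667   i=3: 890
  i=4: 1
Match at i=4, j=0: a = 4·20 + 0 = 80.

80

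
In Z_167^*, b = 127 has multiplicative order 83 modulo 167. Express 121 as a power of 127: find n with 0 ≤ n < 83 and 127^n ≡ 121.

Baby-step giant-step with m = ceil(sqrt(83)) = 10.
Baby table (127^j mod 167 for j=0..9):
  0:1  1:127  2:97  3:128  4:57  5:58  6:18  7:115
  8:76  9:133
Giant step factor: 127^(-10) ≡ 7 (mod 167).
Scan 121·7^i mod 167 for i = 0, 1, …:
  i=0: 121   i=1: 12   i=2: 84   i=3: 87
  i=4: 108   i=5: 88   i=6: 115
Match at i=6, j=7: n = 6·10 + 7 = 67.

67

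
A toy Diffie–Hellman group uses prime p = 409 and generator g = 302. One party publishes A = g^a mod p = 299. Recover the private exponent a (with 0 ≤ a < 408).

199

Baby-step giant-step with m = ceil(sqrt(408)) = 21.
Baby table (302^j mod 409 for j=0..20):
  0:1  1:302  2:406  3:321  4:9  5:264  6:382  7:26
  8:81  9:331  10:166  11:234  12:320  13:116  14:267  15:61
  16:17  17:226  18:358  19:140  20:153
Giant step factor: 302^(-21) ≡ 223 (mod 409).
Scan 299·223^i mod 409 for i = 0, 1, …:
  i=0: 299   i=1: 10   i=2: 185   i=3: 355
  i=4: 228   i=5: 128   i=6: 323   i=7: 45
  i=8: 219   i=9: 166
Match at i=9, j=10: a = 9·21 + 10 = 199.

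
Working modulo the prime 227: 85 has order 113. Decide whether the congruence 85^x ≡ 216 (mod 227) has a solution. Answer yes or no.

216 ∈ ⟨85⟩ iff 216^113 ≡ 1 (mod 227), since |⟨85⟩| = 113.
216^113 mod 227 = 226.
Since 226 ≠ 1, 216 does not lie in the subgroup.

no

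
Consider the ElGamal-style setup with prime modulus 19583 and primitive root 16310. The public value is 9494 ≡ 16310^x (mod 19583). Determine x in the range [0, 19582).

6533

Baby-step giant-step with m = ceil(sqrt(19582)) = 140.
Baby table (16310^j mod 19583 for j=0..139):
  0:1  1:16310  2:628  3:771  4:2724  5:14196  6:6951  7:4823
  8:17802  9:13062  10:17346  11:17242  12:5140  13:18160  14:16308  15:7174
  16:19098  17:1182  18:8748  19:17725  20:10504  21:8156  22:16624  23:10805
  24:2133  25:9822  26:7880  27:19154  28:13724  29:4750  30:2152  31:6384
  32:229  33:14220  34:6731  35:312  36:16723  37:106  38:5556  39:7819
  40:3394  41:14582  42:16468  43:12235  44:2080  45:7044  46:13762  47:17457
  48:6433  49:16099  50:5826  51:5344  52:16290  53:7339  54:7794  55:6887
  56:18465  57:16776  58:2884  59:19257  60:9516  61:10685  62:3233  63:12794
  64:13275  65:5602  66:13925  67:12699  68:10882  69:4691  70:19012  71:8498
  72:13489  73:10168  74:11236  75:1446  76:6328  77:7270  78:18218  79:2721
  80:4432  81:5067  82:2510  83:9630  84:9640  85:16076  86:2773  87:10483
  88:18140  89:3436  90:14197  91:3678  92:5451  93:18573  94:15786  95:11959
  96:4610  97:9963  98:16379  99:9787  100:4937  101:16757  102:6322  103:7325
  104:14450  105:17678  106:7671  107:17806  108:19553  109:275  110:743  111:16036
  112:16195  113:4946  114:6883  115:11974  116:14264  117:19383  118:8361  119:11481
  120:2464  121:3524  122:335  123:193  124:14550  125:3706  126:11722  127:16574
  128:17791  129:9899  130:10438  131:8761  132:14342  133:18668  134:18179  135:12870
  136:19106  137:14164  138:13772  139:4310
Giant step factor: 16310^(-140) ≡ 17066 (mod 19583).
Scan 9494·17066^i mod 19583 for i = 0, 1, …:
  i=0: 9494   i=1: 14445   i=2: 7566   i=3: 10637
  i=4: 16215   i=5: 17400   i=6: 11371   i=7: 9539
  i=8: 18678   i=9: 6257     …   i=45: 6318
  i=46: 18573
Match at i=46, j=93: x = 46·140 + 93 = 6533.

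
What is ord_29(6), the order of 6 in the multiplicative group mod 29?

14

The order of 6 must divide p − 1 = 28 = 2^2 · 7.
Divisors: 1, 2, 4, 7, 14, 28.
Check each in increasing order: 6^1 ≡ 6;  6^2 ≡ 7;  6^4 ≡ 20;  6^7 ≡ 28;  6^14 ≡ 1.
Smallest exponent giving 1 is 14.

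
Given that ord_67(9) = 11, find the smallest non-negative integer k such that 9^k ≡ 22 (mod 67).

Successive powers of 9 modulo 67:
  9^0=1  9^1=9  9^2=14  9^3=59  9^4=62  9^5=22
So 9^5 ≡ 22 (mod 67), giving k = 5.

5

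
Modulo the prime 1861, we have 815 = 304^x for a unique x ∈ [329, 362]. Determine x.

337

Compute 304^329 mod 1861 = 1328, then multiply by 304 repeatedly:
  304^329=1328  304^330=1736  304^331=1081  304^332=1088  304^333=1355
  304^334=639  304^335=712  304^336=572  304^337=815
Found 815 at exponent 337.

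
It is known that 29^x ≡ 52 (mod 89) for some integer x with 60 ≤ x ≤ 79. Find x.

77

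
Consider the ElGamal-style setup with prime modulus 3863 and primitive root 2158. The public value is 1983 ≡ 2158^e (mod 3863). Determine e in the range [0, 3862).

Baby-step giant-step with m = ceil(sqrt(3862)) = 63.
Baby table (2158^j mod 3863 for j=0..62):
  0:1  1:2158  2:2049  3:2470  4:3183  5:500  6:1223  7:805
  8:2703  9:3807  10:2768  11:1146  12:748  13:3313  14:2904  15:1046
  16:1276  17:3152  18:3136  19:3375  20:1495  21:605  22:3759  23:3485
  24:3232  25:1941  26:1186  27:2082  28:287  29:1266  30:887  31:1961
  32:1853  33:569  34:3331  35:3118  36:3161  37:3243  38:2501  39:547
  40:2211  41:533  42:2903  43:2751  44:3090  45:682  46:3816  47:2875
  48:272  49:3663  50:1056  51:3541  52:464  53:795  54:438  55:2632
  56:1246  57:220  58:3474  59:2672  60:2580  61:1057  62:1836
Giant step factor: 2158^(-63) ≡ 1508 (mod 3863).
Scan 1983·1508^i mod 3863 for i = 0, 1, …:
  i=0: 1983   i=1: 402   i=2: 3588   i=3: 2504
  i=4: 1881   i=5: 1106   i=6: 2895   i=7: 470
  i=8: 1831   i=9: 2966     …   i=43: 2356
  i=44: 2751
Match at i=44, j=43: e = 44·63 + 43 = 2815.

2815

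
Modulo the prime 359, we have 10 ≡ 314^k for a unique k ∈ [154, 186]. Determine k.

Compute 314^154 mod 359 = 192, then multiply by 314 repeatedly:
  314^154=192  314^155=335  314^156=3  314^157=224  314^158=331
  314^159=183  314^160=22  314^161=87  314^162=34  314^163=265
  314^164=281  314^165=279  314^166=10
Found 10 at exponent 166.

166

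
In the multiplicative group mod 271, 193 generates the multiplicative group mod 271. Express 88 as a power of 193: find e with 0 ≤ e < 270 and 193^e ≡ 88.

40

Baby-step giant-step with m = ceil(sqrt(270)) = 17.
Baby table (193^j mod 271 for j=0..16):
  0:1  1:193  2:122  3:240  4:250  5:12  6:148  7:109
  8:170  9:19  10:144  11:150  12:224  13:143  14:228  15:102
  16:174
Giant step factor: 193^(-17) ≡ 234 (mod 271).
Scan 88·234^i mod 271 for i = 0, 1, …:
  i=0: 88   i=1: 267   i=2: 148
Match at i=2, j=6: e = 2·17 + 6 = 40.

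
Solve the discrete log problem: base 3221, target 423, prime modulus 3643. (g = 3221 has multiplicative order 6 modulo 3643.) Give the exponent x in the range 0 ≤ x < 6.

5

Successive powers of 3221 modulo 3643:
  3221^0=1  3221^1=3221  3221^2=3220  3221^3=3642  3221^4=422  3221^5=423
So 3221^5 ≡ 423 (mod 3643), giving x = 5.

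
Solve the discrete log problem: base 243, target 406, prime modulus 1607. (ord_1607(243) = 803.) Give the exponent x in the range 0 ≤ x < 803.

430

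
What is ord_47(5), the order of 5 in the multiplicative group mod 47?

46

The order of 5 must divide p − 1 = 46 = 2 · 23.
Divisors: 1, 2, 23, 46.
Check each in increasing order: 5^1 ≡ 5;  5^2 ≡ 25;  5^23 ≡ 46;  5^46 ≡ 1.
Smallest exponent giving 1 is 46.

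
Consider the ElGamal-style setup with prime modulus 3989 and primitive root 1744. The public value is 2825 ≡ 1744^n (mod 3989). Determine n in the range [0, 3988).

3839

Baby-step giant-step with m = ceil(sqrt(3988)) = 64.
Baby table (1744^j mod 3989 for j=0..63):
  0:1  1:1744  2:1918  3:2210  4:866  5:2462  6:1564  7:3129
  8:24  9:1966  10:2153  11:1183  12:839  13:3242  14:1635  15:3294
  16:576  17:3305  18:3804  19:469  20:191  21:2017  22:3339  23:3265
  24:1857  25:3529  26:3538  27:3278  28:595  29:540  30:356  31:2569
  32:689  33:927  34:1143  35:2881  36:2313  37:993  38:566  39:1821
  40:580  41:2303  42:3498  43:1331  44:3655  45:3887  46:1617  47:3814
  48:1953  49:3415  50:183  51:32  52:3951  53:1541  54:2907  55:3778
  56:2993  57:2180  58:403  59:768  60:3077  61:1083  62:1955  63:2914
Giant step factor: 1744^(-64) ≡ 133 (mod 3989).
Scan 2825·133^i mod 3989 for i = 0, 1, …:
  i=0: 2825   i=1: 759   i=2: 1222   i=3: 2966
  i=4: 3556   i=5: 2246   i=6: 3532   i=7: 3043
  i=8: 1830   i=9: 61     …   i=58: 3651
  i=59: 2914
Match at i=59, j=63: n = 59·64 + 63 = 3839.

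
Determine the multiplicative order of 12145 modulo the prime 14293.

The order of 12145 must divide p − 1 = 14292 = 2^2 · 3^2 · 397.
Divisors: 1, 2, 3, 4, 6, 9, 12, 18, 36, 397, 794, 1191, 1588, 2382, 3573, 4764, 7146, 14292.
Check each in increasing order: 12145^1 ≡ 12145;  12145^2 ≡ 11558;  12145^3 ≡ 357;  12145^4 ≡ 4986;  12145^6 ≡ 13105;  12145^9 ≡ 4674;  12145^12 ≡ 10630;  12145^18 ≡ 6572;  12145^36 ≡ 12031;  12145^397 ≡ 7523;  12145^794 ≡ 9542;  12145^1191 ≡ 5020;  12145^1588 ≡ 3354;  12145^2382 ≡ 1841;  12145^3573 ≡ 8542;  12145^4764 ≡ 1840;  12145^7146 ≡ 14292;  12145^14292 ≡ 1.
Smallest exponent giving 1 is 14292.

14292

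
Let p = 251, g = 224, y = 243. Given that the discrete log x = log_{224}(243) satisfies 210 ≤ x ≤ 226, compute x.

210

Compute 224^210 mod 251 = 243, then multiply by 224 repeatedly:
  224^210=243
Found 243 at exponent 210.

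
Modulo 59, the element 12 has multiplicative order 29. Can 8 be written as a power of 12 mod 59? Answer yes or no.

no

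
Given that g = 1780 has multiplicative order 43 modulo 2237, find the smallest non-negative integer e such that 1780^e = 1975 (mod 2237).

36

Baby-step giant-step with m = ceil(sqrt(43)) = 7.
Baby table (1780^j mod 2237 for j=0..6):
  0:1  1:1780  2:808  3:2086  4:1897  5:1027  6:431
Giant step factor: 1780^(-7) ≡ 1975 (mod 2237).
Scan 1975·1975^i mod 2237 for i = 0, 1, …:
  i=0: 1975   i=1: 1534   i=2: 752   i=3: 2069
  i=4: 1513   i=5: 1780
Match at i=5, j=1: e = 5·7 + 1 = 36.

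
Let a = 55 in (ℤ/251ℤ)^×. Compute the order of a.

250

The order of 55 must divide p − 1 = 250 = 2 · 5^3.
Divisors: 1, 2, 5, 10, 25, 50, 125, 250.
Check each in increasing order: 55^1 ≡ 55;  55^2 ≡ 13;  55^5 ≡ 8;  55^10 ≡ 64;  55^25 ≡ 138;  55^50 ≡ 219;  55^125 ≡ 250;  55^250 ≡ 1.
Smallest exponent giving 1 is 250.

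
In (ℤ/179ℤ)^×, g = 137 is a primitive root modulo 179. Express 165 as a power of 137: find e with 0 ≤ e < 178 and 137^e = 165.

157

Baby-step giant-step with m = ceil(sqrt(178)) = 14.
Baby table (137^j mod 179 for j=0..13):
  0:1  1:137  2:153  3:18  4:139  5:69  6:145  7:175
  8:168  9:104  10:107  11:160  12:82  13:136
Giant step factor: 137^(-14) ≡ 56 (mod 179).
Scan 165·56^i mod 179 for i = 0, 1, …:
  i=0: 165   i=1: 111   i=2: 130   i=3: 120
  i=4: 97   i=5: 62   i=6: 71   i=7: 38
  i=8: 159   i=9: 133   i=10: 109   i=11: 18
Match at i=11, j=3: e = 11·14 + 3 = 157.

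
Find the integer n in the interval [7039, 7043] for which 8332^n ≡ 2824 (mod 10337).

7040

Compute 8332^7039 mod 10337 = 9057, then multiply by 8332 repeatedly:
  8332^7039=9057  8332^7040=2824
Found 2824 at exponent 7040.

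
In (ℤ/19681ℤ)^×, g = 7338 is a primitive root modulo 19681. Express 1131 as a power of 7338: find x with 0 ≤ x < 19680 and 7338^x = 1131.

Baby-step giant-step with m = ceil(sqrt(19680)) = 141.
Baby table (7338^j mod 19681 for j=0..140):
  0:1  1:7338  2:18709  3:11667  4:96  5:15613  6:5093  7:17896
  8:9216  9:3092  10:16584  11:5769  12:18772  13:1617  14:17584  15:2756
  16:11141  17:17465  18:15179  19:8723  20:6762  21:3755  22:790  23:10806
  24:19360  25:6222  26:16797  27:13964  28:8546  29:6882  30:18351  31:2236
  32:13495  33:11199  34:10087  35:17846  36:16255  37:12330  38:3983  39:969
  40:5681  41:2820  42:8429  43:14300  44:13989  45:14867  46:2263  47:14811
  48:4636  49:10200  50:757  51:4824  52:12074  53:14831  54:13629  55:10441
  56:17606  57:6744  58:9438  59:18286  60:17291  61:17632  62:722  63:3847
  64:6732  65:106  66:10269  67:15054  68:16480  69:10176  70:1774  71:8471
  72:7600  73:12527  74:12856  75:6295  76:1403  77:2051  78:13954  79:13890
  80:16602  81:86  82:1276  83:14813  84:19312  85:8256  86:4410  87:5016
  88:3938  89:5336  90:10059  91:9192  92:4109  93:550  94:1295  95:16468
  96:844  97:13438  98:6234  99:6448  100:2300  101:10783  102:8034  103:8897
  104:4309  105:11756  106:3705  107:7829  108:363  109:6759  110:1422  111:3706
  112:15167  113:19072  114:18426  115:1518  116:19319  117:579  118:17287  119:7961
  120:4610  121:16222  122:6348  123:16378  124:9578  125:2513  126:18978  127:17489
  128:14162  129:5076  130:11236  131:6059  132:1563  133:14952  134:15882  135:10915
  136:12281  137:18360  138:9235  139:4747  140:17797
Giant step factor: 7338^(-141) ≡ 5751 (mod 19681).
Scan 1131·5751^i mod 19681 for i = 0, 1, …:
  i=0: 1131   i=1: 9651   i=2: 2481   i=3: 19187
  i=4: 12751   i=5: 19276   i=6: 12884   i=7: 16600
  i=8: 13750   i=9: 17673   i=10: 4739   i=11: 15485
  i=12: 17391   i=13: 16480
Match at i=13, j=68: x = 13·141 + 68 = 1901.

1901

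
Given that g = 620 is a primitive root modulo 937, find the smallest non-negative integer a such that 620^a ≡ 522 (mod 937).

28

Successive powers of 620 modulo 937:
  620^0=1  620^1=620  620^2=230  620^3=176  620^4=428  620^5=189
  620^6=55  620^7=368  620^8=469  620^9=310  620^10=115  620^11=88
  620^12=214  620^13=563  620^14=496  620^15=184  620^16=703  620^17=155
  620^18=526  620^19=44  620^20=107  620^21=750  620^22=248  620^23=92
  620^24=820  620^25=546  620^26=263  620^27=22  620^28=522
So 620^28 ≡ 522 (mod 937), giving a = 28.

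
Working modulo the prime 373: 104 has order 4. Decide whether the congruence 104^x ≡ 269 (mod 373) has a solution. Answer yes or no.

yes

⟨104⟩ has order 4; its elements mod 373 are {1, 104, 269, 372}.
269 is in this set.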